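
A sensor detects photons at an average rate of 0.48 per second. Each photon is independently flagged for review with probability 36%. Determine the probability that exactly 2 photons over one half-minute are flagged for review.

Thinning: the photons that are flagged for review themselves form a Poisson process with rate 0.36 × 0.48 = 0.1728 per second.
Over the interval, μ = 0.1728 × 30 = 5.184 (a half-minute = 30 seconds).
P(N = 2) = e^(−5.184) · 5.184^2/2! ≈ 0.0753.

0.0753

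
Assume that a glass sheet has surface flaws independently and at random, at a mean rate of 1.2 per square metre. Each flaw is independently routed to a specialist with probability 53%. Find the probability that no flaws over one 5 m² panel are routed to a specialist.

Thinning: the flaws that are routed to a specialist themselves form a Poisson process with rate 0.53 × 1.2 = 0.636 per square metre.
Over the interval, μ = 0.636 × 5 = 3.18 (a 5 m² panel = 5 square metres).
P(N = 0) = e^(−3.18) · 3.18^0/0! ≈ 0.0416.

0.0416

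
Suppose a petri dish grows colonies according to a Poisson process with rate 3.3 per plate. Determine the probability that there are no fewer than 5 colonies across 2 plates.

0.7873

Over the interval, μ = 3.3 × 2 = 6.6 (2 plates).
P(N ≥ 5) = 1 − P(N ≤ 4) = 1 − Σ_{j=0}^{4} e^(−μ) μ^j/j! ≈ 0.7873.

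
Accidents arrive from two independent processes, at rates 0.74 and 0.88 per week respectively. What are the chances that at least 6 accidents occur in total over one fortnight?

Independent Poisson processes superpose: combined rate λ = 0.74 + 0.88 = 1.62 per week.
Over the interval, μ = 1.62 × 2 = 3.24 (a fortnight = 2 weeks).
P(N ≥ 6) = 1 − P(N ≤ 5) ≈ 0.1100.

0.1100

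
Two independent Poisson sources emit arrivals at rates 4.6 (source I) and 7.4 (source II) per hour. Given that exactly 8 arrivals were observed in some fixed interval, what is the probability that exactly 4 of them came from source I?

0.2186

Given the total, each event is independently from source I with probability p = λ_I/(λ_I+λ_II) = 4.6/12 ≈ 0.3833.
So K ~ Binomial(8, 4.6/12): P(K = 4) = C(8,4) · (4.6/12)^4 · (7.4/12)^4 ≈ 0.2186.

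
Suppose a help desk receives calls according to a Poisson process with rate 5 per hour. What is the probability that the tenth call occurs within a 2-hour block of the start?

Over the interval, μ = 5 × 2 = 10 (a 2-hour block = 2 hours).
The tenth arrival falls in the interval iff at least 10 events occur there: P(S_10 ≤ t) = P(N ≥ 10) = 1 − P(N ≤ 9) ≈ 0.5421.

0.5421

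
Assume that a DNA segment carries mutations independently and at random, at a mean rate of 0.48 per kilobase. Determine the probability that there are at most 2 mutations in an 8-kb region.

0.2625

Over the interval, μ = 0.48 × 8 = 3.84 (an 8-kb region = 8 kilobases).
P(N ≤ 2) = Σ_{j=0}^{2} e^(−μ) μ^j/j! ≈ 0.2625.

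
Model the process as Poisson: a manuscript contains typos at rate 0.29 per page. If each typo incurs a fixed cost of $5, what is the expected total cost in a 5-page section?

$7.25

E[N] = 0.29 × 5 = 1.45 (a 5-page section = 5 pages); E[cost] = 1.45 × $5 = $7.25.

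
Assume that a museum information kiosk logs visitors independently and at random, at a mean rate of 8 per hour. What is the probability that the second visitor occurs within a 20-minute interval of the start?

0.7452

Over the interval, μ = 8 × 1/3 ≈ 2.66667 (a 20-minute interval = 1/3 hours).
The second arrival falls in the interval iff at least 2 events occur there: P(S_2 ≤ t) = P(N ≥ 2) = 1 − P(N ≤ 1) ≈ 0.7452.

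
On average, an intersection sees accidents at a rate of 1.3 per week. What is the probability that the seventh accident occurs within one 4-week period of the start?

0.2676

Over the interval, μ = 1.3 × 4 = 5.2 (a 4-week period = 4 weeks).
The seventh arrival falls in the interval iff at least 7 events occur there: P(S_7 ≤ t) = P(N ≥ 7) = 1 − P(N ≤ 6) ≈ 0.2676.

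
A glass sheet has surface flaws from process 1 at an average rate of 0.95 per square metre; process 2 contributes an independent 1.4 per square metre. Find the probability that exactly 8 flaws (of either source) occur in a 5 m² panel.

Independent Poisson processes superpose: combined rate λ = 0.95 + 1.4 = 2.35 per square metre.
Over the interval, μ = 2.35 × 5 = 11.75 (a 5 m² panel = 5 square metres).
P(N = 8) = e^(−11.75) · 11.75^8/8! ≈ 0.0711.

0.0711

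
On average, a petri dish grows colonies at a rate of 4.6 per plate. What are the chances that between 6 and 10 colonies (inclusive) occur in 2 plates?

Over the interval, μ = 4.6 × 2 = 9.2 (2 plates).
P(6 ≤ N ≤ 10) = Σ_{j=6}^{10} e^(−9.2) · 9.2^j/j! ≈ 0.5780.

0.5780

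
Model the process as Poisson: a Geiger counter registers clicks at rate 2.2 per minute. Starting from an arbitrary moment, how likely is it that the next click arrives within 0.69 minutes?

Inter-arrival times are exponential with rate λ = 2.2 per minute.
P(T ≤ 0.69) = 1 − e^(−λt) = 1 − e^(−2.2 × 0.69) = 1 − e^(−1.518) ≈ 0.7809.

0.7809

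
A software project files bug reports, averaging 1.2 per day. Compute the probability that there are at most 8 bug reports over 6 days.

Over the interval, μ = 1.2 × 6 = 7.2 (6 days).
P(N ≤ 8) = Σ_{j=0}^{8} e^(−μ) μ^j/j! ≈ 0.7027.

0.7027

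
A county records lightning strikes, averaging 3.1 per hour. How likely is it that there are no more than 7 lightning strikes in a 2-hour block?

0.7160

Over the interval, μ = 3.1 × 2 = 6.2 (a 2-hour block = 2 hours).
P(N ≤ 7) = Σ_{j=0}^{7} e^(−μ) μ^j/j! ≈ 0.7160.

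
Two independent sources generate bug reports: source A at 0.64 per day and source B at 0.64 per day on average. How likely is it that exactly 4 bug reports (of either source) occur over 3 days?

0.1947

Independent Poisson processes superpose: combined rate λ = 0.64 + 0.64 = 1.28 per day.
Over the interval, μ = 1.28 × 3 = 3.84 (3 days).
P(N = 4) = e^(−3.84) · 3.84^4/4! ≈ 0.1947.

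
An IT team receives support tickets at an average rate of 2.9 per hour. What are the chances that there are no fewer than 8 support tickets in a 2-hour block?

0.2290

Over the interval, μ = 2.9 × 2 = 5.8 (a 2-hour block = 2 hours).
P(N ≥ 8) = 1 − P(N ≤ 7) = 1 − Σ_{j=0}^{7} e^(−μ) μ^j/j! ≈ 0.2290.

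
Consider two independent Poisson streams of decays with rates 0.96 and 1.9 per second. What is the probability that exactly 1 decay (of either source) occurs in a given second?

0.1638

Independent Poisson processes superpose: combined rate λ = 0.96 + 1.9 = 2.86 per second.
So μ = 2.86.
P(N = 1) = e^(−2.86) · 2.86^1/1! ≈ 0.1638.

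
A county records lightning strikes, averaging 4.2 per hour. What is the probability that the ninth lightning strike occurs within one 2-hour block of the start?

0.4631

Over the interval, μ = 4.2 × 2 = 8.4 (a 2-hour block = 2 hours).
The ninth arrival falls in the interval iff at least 9 events occur there: P(S_9 ≤ t) = P(N ≥ 9) = 1 − P(N ≤ 8) ≈ 0.4631.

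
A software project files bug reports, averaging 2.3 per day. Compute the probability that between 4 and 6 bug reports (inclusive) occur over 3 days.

0.3776

Over the interval, μ = 2.3 × 3 = 6.9 (3 days).
P(4 ≤ N ≤ 6) = Σ_{j=4}^{6} e^(−6.9) · 6.9^j/j! ≈ 0.3776.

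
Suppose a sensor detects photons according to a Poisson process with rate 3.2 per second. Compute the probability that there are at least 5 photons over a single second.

With mean μ = 3.2 per second,
P(N ≥ 5) = 1 − P(N ≤ 4) = 1 − Σ_{j=0}^{4} e^(−μ) μ^j/j! ≈ 0.2194.

0.2194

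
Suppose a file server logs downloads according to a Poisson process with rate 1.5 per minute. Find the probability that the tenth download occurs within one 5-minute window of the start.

0.2236

Over the interval, μ = 1.5 × 5 = 7.5 (a 5-minute window = 5 minutes).
The tenth arrival falls in the interval iff at least 10 events occur there: P(S_10 ≤ t) = P(N ≥ 10) = 1 − P(N ≤ 9) ≈ 0.2236.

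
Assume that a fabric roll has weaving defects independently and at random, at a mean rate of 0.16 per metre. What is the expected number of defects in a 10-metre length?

1.6

E[N] = λt = 0.16 × 10 = 1.6 (a 10-metre length = 10 metres).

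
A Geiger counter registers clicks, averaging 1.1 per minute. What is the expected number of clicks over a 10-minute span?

E[N] = λt = 1.1 × 10 = 11 (a 10-minute span = 10 minutes).

11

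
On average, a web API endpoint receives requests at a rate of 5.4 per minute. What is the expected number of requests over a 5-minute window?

27

E[N] = λt = 5.4 × 5 = 27 (a 5-minute window = 5 minutes).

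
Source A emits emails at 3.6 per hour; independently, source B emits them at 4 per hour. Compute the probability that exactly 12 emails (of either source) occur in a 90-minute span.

0.1126

Independent Poisson processes superpose: combined rate λ = 3.6 + 4 = 7.6 per hour.
Over the interval, μ = 7.6 × 1.5 = 11.4 (a 90-minute span = 1.5 hours).
P(N = 12) = e^(−11.4) · 11.4^12/12! ≈ 0.1126.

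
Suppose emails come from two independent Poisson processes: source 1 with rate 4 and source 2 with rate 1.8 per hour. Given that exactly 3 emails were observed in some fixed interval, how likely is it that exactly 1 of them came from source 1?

0.1993

Given the total, each event is independently from source 1 with probability p = λ_1/(λ_1+λ_2) = 4/5.8 ≈ 0.6897.
So K ~ Binomial(3, 4/5.8): P(K = 1) = C(3,1) · (4/5.8)^1 · (1.8/5.8)^2 ≈ 0.1993.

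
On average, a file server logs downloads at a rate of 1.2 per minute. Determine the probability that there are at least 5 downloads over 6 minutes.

Over the interval, μ = 1.2 × 6 = 7.2 (6 minutes).
P(N ≥ 5) = 1 − P(N ≤ 4) = 1 − Σ_{j=0}^{4} e^(−μ) μ^j/j! ≈ 0.8445.

0.8445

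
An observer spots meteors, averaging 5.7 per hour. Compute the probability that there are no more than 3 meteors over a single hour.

0.1800

With mean μ = 5.7 per hour,
P(N ≤ 3) = Σ_{j=0}^{3} e^(−μ) μ^j/j! ≈ 0.1800.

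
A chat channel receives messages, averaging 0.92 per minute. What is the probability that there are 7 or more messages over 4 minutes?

Over the interval, μ = 0.92 × 4 = 3.68 (4 minutes).
P(N ≥ 7) = 1 − P(N ≤ 6) = 1 − Σ_{j=0}^{6} e^(−μ) μ^j/j! ≈ 0.0801.

0.0801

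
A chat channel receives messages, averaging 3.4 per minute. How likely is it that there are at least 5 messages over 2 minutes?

Over the interval, μ = 3.4 × 2 = 6.8 (2 minutes).
P(N ≥ 5) = 1 − P(N ≤ 4) = 1 − Σ_{j=0}^{4} e^(−μ) μ^j/j! ≈ 0.8080.

0.8080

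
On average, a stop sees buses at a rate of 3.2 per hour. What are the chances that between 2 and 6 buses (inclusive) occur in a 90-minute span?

0.7431

Over the interval, μ = 3.2 × 1.5 = 4.8 (a 90-minute span = 1.5 hours).
P(2 ≤ N ≤ 6) = Σ_{j=2}^{6} e^(−4.8) · 4.8^j/j! ≈ 0.7431.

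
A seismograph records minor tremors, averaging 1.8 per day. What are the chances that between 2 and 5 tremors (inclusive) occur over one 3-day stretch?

0.5172

Over the interval, μ = 1.8 × 3 = 5.4 (a 3-day stretch = 3 days).
P(2 ≤ N ≤ 5) = Σ_{j=2}^{5} e^(−5.4) · 5.4^j/j! ≈ 0.5172.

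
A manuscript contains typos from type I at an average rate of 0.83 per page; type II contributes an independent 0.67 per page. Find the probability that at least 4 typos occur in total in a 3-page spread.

0.6577

Independent Poisson processes superpose: combined rate λ = 0.83 + 0.67 = 1.5 per page.
Over the interval, μ = 1.5 × 3 = 4.5 (a 3-page spread = 3 pages).
P(N ≥ 4) = 1 − P(N ≤ 3) ≈ 0.6577.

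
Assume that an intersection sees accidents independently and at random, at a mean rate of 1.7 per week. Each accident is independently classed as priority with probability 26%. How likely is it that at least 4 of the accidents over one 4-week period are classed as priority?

0.1036

Thinning: the accidents that are classed as priority themselves form a Poisson process with rate 0.26 × 1.7 = 0.442 per week.
Over the interval, μ = 0.442 × 4 = 1.768 (a 4-week period = 4 weeks).
P(N ≥ 4) = 1 − P(N ≤ 3) ≈ 0.1036.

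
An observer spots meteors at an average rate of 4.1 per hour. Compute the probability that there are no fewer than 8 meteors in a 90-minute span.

0.2769

Over the interval, μ = 4.1 × 1.5 = 6.15 (a 90-minute span = 1.5 hours).
P(N ≥ 8) = 1 − P(N ≤ 7) = 1 − Σ_{j=0}^{7} e^(−μ) μ^j/j! ≈ 0.2769.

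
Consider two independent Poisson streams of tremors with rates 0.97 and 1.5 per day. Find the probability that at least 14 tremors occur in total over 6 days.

Independent Poisson processes superpose: combined rate λ = 0.97 + 1.5 = 2.47 per day.
Over the interval, μ = 2.47 × 6 = 14.82 (6 days).
P(N ≥ 14) = 1 − P(N ≤ 13) ≈ 0.6194.

0.6194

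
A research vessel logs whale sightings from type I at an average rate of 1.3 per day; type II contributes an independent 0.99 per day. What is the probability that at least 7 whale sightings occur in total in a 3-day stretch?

0.5307

Independent Poisson processes superpose: combined rate λ = 1.3 + 0.99 = 2.29 per day.
Over the interval, μ = 2.29 × 3 = 6.87 (a 3-day stretch = 3 days).
P(N ≥ 7) = 1 − P(N ≤ 6) ≈ 0.5307.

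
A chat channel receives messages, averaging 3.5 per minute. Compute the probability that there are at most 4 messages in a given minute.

0.7254

With mean μ = 3.5 per minute,
P(N ≤ 4) = Σ_{j=0}^{4} e^(−μ) μ^j/j! ≈ 0.7254.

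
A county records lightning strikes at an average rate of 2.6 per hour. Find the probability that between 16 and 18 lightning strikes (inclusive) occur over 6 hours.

0.2678

Over the interval, μ = 2.6 × 6 = 15.6 (6 hours).
P(16 ≤ N ≤ 18) = Σ_{j=16}^{18} e^(−15.6) · 15.6^j/j! ≈ 0.2678.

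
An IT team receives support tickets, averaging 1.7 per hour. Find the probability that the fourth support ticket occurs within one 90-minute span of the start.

0.2532

Over the interval, μ = 1.7 × 1.5 = 2.55 (a 90-minute span = 1.5 hours).
The fourth arrival falls in the interval iff at least 4 events occur there: P(S_4 ≤ t) = P(N ≥ 4) = 1 − P(N ≤ 3) ≈ 0.2532.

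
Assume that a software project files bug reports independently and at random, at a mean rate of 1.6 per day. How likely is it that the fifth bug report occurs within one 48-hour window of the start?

0.2194

Over the interval, μ = 1.6 × 2 = 3.2 (a 48-hour window = 2 days).
The fifth arrival falls in the interval iff at least 5 events occur there: P(S_5 ≤ t) = P(N ≥ 5) = 1 − P(N ≤ 4) ≈ 0.2194.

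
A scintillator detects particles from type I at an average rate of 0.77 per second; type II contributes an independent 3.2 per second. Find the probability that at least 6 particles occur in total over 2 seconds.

0.8032

Independent Poisson processes superpose: combined rate λ = 0.77 + 3.2 = 3.97 per second.
Over the interval, μ = 3.97 × 2 = 7.94 (2 seconds).
P(N ≥ 6) = 1 − P(N ≤ 5) ≈ 0.8032.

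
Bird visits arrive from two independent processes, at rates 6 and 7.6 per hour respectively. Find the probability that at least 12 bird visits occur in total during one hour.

0.7048

Independent Poisson processes superpose: combined rate λ = 6 + 7.6 = 13.6 per hour.
So μ = 13.6.
P(N ≥ 12) = 1 − P(N ≤ 11) ≈ 0.7048.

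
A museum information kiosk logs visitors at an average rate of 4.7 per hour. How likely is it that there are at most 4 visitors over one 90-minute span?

0.1685

Over the interval, μ = 4.7 × 1.5 = 7.05 (a 90-minute span = 1.5 hours).
P(N ≤ 4) = Σ_{j=0}^{4} e^(−μ) μ^j/j! ≈ 0.1685.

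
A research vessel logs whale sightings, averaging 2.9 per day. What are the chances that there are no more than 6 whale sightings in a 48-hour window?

0.6384

Over the interval, μ = 2.9 × 2 = 5.8 (a 48-hour window = 2 days).
P(N ≤ 6) = Σ_{j=0}^{6} e^(−μ) μ^j/j! ≈ 0.6384.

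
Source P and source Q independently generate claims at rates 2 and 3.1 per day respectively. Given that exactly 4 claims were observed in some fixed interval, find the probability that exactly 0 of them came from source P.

Given the total, each event is independently from source P with probability p = λ_P/(λ_P+λ_Q) = 2/5.1 ≈ 0.3922.
So K ~ Binomial(4, 2/5.1): P(K = 0) = C(4,0) · (2/5.1)^0 · (3.1/5.1)^4 ≈ 0.1365.

0.1365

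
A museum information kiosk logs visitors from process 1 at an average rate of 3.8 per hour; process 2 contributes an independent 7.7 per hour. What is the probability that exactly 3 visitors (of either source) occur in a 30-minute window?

Independent Poisson processes superpose: combined rate λ = 3.8 + 7.7 = 11.5 per hour.
Over the interval, μ = 11.5 × 0.5 = 5.75 (a 30-minute window = 0.5 hours).
P(N = 3) = e^(−5.75) · 5.75^3/3! ≈ 0.1008.

0.1008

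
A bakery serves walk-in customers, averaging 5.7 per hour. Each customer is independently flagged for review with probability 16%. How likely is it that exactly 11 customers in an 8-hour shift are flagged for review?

0.0530

Thinning: the customers that are flagged for review themselves form a Poisson process with rate 0.16 × 5.7 = 0.912 per hour.
Over the interval, μ = 0.912 × 8 = 7.296 (an 8-hour shift = 8 hours).
P(N = 11) = e^(−7.296) · 7.296^11/11! ≈ 0.0530.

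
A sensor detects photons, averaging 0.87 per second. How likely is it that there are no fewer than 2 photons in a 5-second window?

0.9309

Over the interval, μ = 0.87 × 5 = 4.35 (a 5-second window = 5 seconds).
P(N ≥ 2) = 1 − P(N ≤ 1) = 1 − Σ_{j=0}^{1} e^(−μ) μ^j/j! ≈ 0.9309.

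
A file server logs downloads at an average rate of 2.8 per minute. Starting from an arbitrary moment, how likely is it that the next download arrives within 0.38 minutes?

0.6549

Inter-arrival times are exponential with rate λ = 2.8 per minute.
P(T ≤ 0.38) = 1 − e^(−λt) = 1 − e^(−2.8 × 0.38) = 1 − e^(−1.064) ≈ 0.6549.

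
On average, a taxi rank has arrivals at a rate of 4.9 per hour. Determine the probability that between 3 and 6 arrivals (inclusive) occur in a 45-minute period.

0.6307

Over the interval, μ = 4.9 × 0.75 = 3.675 (a 45-minute period = 0.75 hours).
P(3 ≤ N ≤ 6) = Σ_{j=3}^{6} e^(−3.675) · 3.675^j/j! ≈ 0.6307.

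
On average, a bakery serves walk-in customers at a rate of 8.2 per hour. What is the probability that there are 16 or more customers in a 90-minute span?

0.1781

Over the interval, μ = 8.2 × 1.5 = 12.3 (a 90-minute span = 1.5 hours).
P(N ≥ 16) = 1 − P(N ≤ 15) = 1 − Σ_{j=0}^{15} e^(−μ) μ^j/j! ≈ 0.1781.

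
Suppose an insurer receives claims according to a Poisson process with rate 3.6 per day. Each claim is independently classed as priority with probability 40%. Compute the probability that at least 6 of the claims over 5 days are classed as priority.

0.7241

Thinning: the claims that are classed as priority themselves form a Poisson process with rate 0.4 × 3.6 = 1.44 per day.
Over the interval, μ = 1.44 × 5 = 7.2 (5 days).
P(N ≥ 6) = 1 − P(N ≤ 5) ≈ 0.7241.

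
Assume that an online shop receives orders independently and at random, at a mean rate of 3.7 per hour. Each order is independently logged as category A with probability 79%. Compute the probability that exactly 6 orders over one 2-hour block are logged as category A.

Thinning: the orders that are logged as category A themselves form a Poisson process with rate 0.79 × 3.7 = 2.923 per hour.
Over the interval, μ = 2.923 × 2 = 5.846 (a 2-hour block = 2 hours).
P(N = 6) = e^(−5.846) · 5.846^6/6! ≈ 0.1603.

0.1603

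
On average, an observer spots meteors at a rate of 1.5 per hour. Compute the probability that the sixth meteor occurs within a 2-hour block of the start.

0.0839

Over the interval, μ = 1.5 × 2 = 3 (a 2-hour block = 2 hours).
The sixth arrival falls in the interval iff at least 6 events occur there: P(S_6 ≤ t) = P(N ≥ 6) = 1 − P(N ≤ 5) ≈ 0.0839.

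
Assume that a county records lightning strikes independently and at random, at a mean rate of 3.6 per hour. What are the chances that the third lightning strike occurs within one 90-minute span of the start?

0.9052

Over the interval, μ = 3.6 × 1.5 = 5.4 (a 90-minute span = 1.5 hours).
The third arrival falls in the interval iff at least 3 events occur there: P(S_3 ≤ t) = P(N ≥ 3) = 1 − P(N ≤ 2) ≈ 0.9052.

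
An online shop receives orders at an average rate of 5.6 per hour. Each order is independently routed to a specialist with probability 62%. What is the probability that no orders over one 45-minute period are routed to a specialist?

0.0740

Thinning: the orders that are routed to a specialist themselves form a Poisson process with rate 0.62 × 5.6 = 3.472 per hour.
Over the interval, μ = 3.472 × 0.75 = 2.604 (a 45-minute period = 0.75 hours).
P(N = 0) = e^(−2.604) · 2.604^0/0! ≈ 0.0740.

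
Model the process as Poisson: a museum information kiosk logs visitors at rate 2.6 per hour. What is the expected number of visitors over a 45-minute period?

1.95

E[N] = λt = 2.6 × 0.75 = 1.95 (a 45-minute period = 0.75 hours).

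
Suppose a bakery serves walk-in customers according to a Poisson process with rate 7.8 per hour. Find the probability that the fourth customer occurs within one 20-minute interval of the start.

0.2640

Over the interval, μ = 7.8 × 1/3 = 2.6 (a 20-minute interval = 1/3 hours).
The fourth arrival falls in the interval iff at least 4 events occur there: P(S_4 ≤ t) = P(N ≥ 4) = 1 − P(N ≤ 3) ≈ 0.2640.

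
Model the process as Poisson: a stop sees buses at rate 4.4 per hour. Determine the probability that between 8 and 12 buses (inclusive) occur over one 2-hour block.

Over the interval, μ = 4.4 × 2 = 8.8 (a 2-hour block = 2 hours).
P(8 ≤ N ≤ 12) = Σ_{j=8}^{12} e^(−8.8) · 8.8^j/j! ≈ 0.5420.

0.5420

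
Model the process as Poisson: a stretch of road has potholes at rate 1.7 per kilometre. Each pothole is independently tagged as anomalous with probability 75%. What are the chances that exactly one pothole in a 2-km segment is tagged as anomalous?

Thinning: the potholes that are tagged as anomalous themselves form a Poisson process with rate 0.75 × 1.7 = 1.275 per kilometre.
Over the interval, μ = 1.275 × 2 = 2.55 (a 2-km segment = 2 kilometres).
P(N = 1) = e^(−2.55) · 2.55^1/1! ≈ 0.1991.

0.1991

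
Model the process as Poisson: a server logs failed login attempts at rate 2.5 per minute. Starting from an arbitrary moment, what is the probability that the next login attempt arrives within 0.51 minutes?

0.7206

Inter-arrival times are exponential with rate λ = 2.5 per minute.
P(T ≤ 0.51) = 1 − e^(−λt) = 1 − e^(−2.5 × 0.51) = 1 − e^(−1.275) ≈ 0.7206.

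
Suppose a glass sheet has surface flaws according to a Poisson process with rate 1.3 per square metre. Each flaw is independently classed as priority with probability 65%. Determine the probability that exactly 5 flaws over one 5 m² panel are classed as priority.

Thinning: the flaws that are classed as priority themselves form a Poisson process with rate 0.65 × 1.3 = 0.845 per square metre.
Over the interval, μ = 0.845 × 5 = 4.225 (a 5 m² panel = 5 square metres).
P(N = 5) = e^(−4.225) · 4.225^5/5! ≈ 0.1641.

0.1641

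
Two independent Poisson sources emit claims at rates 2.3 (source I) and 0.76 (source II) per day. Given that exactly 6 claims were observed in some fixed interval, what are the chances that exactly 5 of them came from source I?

0.3575

Given the total, each event is independently from source I with probability p = λ_I/(λ_I+λ_II) = 2.3/3.06 ≈ 0.7516.
So K ~ Binomial(6, 2.3/3.06): P(K = 5) = C(6,5) · (2.3/3.06)^5 · (0.76/3.06)^1 ≈ 0.3575.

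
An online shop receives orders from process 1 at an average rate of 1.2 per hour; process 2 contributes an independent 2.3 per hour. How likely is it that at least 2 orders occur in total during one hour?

0.8641

Independent Poisson processes superpose: combined rate λ = 1.2 + 2.3 = 3.5 per hour.
So μ = 3.5.
P(N ≥ 2) = 1 − P(N ≤ 1) ≈ 0.8641.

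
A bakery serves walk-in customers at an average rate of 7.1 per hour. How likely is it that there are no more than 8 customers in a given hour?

0.7160

With mean μ = 7.1 per hour,
P(N ≤ 8) = Σ_{j=0}^{8} e^(−μ) μ^j/j! ≈ 0.7160.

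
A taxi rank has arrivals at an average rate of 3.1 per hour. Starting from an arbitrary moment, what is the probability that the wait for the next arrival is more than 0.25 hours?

The wait for the next event is exponential with rate λ = 3.1 per hour.
P(T > 0.25) = e^(−λt) = e^(−3.1 × 0.25) = e^(−0.775) ≈ 0.4607.

0.4607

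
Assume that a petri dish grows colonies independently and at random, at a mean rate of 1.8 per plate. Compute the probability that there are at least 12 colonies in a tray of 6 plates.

0.3969

Over the interval, μ = 1.8 × 6 = 10.8 (a tray of 6 plates = 6 plates).
P(N ≥ 12) = 1 − P(N ≤ 11) = 1 − Σ_{j=0}^{11} e^(−μ) μ^j/j! ≈ 0.3969.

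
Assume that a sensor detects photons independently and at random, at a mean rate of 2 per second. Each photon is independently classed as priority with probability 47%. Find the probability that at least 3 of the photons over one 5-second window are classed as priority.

Thinning: the photons that are classed as priority themselves form a Poisson process with rate 0.47 × 2 = 0.94 per second.
Over the interval, μ = 0.94 × 5 = 4.7 (a 5-second window = 5 seconds).
P(N ≥ 3) = 1 − P(N ≤ 2) ≈ 0.8477.

0.8477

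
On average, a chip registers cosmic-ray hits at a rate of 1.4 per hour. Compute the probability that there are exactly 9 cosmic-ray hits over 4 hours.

0.0552

Over the interval, μ = 1.4 × 4 = 5.6 (4 hours).
P(N = 9) = e^(−μ) μ^9/9! = e^(−5.6) · 5.6^9/362880 ≈ 0.0552.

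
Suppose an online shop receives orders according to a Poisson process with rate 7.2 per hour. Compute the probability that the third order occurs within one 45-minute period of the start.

0.9052

Over the interval, μ = 7.2 × 0.75 = 5.4 (a 45-minute period = 0.75 hours).
The third arrival falls in the interval iff at least 3 events occur there: P(S_3 ≤ t) = P(N ≥ 3) = 1 − P(N ≤ 2) ≈ 0.9052.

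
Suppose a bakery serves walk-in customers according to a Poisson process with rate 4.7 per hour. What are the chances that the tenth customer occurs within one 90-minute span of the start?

0.1746

Over the interval, μ = 4.7 × 1.5 = 7.05 (a 90-minute span = 1.5 hours).
The tenth arrival falls in the interval iff at least 10 events occur there: P(S_10 ≤ t) = P(N ≥ 10) = 1 − P(N ≤ 9) ≈ 0.1746.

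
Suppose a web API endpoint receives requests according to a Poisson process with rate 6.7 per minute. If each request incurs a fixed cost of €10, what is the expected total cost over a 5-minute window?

E[N] = 6.7 × 5 = 33.5 (a 5-minute window = 5 minutes); E[cost] = 33.5 × €10 = €335.

€335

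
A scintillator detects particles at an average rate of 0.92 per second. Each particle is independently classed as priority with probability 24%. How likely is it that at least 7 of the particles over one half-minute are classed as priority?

0.4929

Thinning: the particles that are classed as priority themselves form a Poisson process with rate 0.24 × 0.92 = 0.2208 per second.
Over the interval, μ = 0.2208 × 30 = 6.624 (a half-minute = 30 seconds).
P(N ≥ 7) = 1 − P(N ≤ 6) ≈ 0.4929.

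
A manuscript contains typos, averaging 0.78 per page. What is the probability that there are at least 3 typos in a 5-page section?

Over the interval, μ = 0.78 × 5 = 3.9 (a 5-page section = 5 pages).
P(N ≥ 3) = 1 − P(N ≤ 2) = 1 − Σ_{j=0}^{2} e^(−μ) μ^j/j! ≈ 0.7469.

0.7469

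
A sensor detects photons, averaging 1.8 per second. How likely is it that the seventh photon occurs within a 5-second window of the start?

0.7932

Over the interval, μ = 1.8 × 5 = 9 (a 5-second window = 5 seconds).
The seventh arrival falls in the interval iff at least 7 events occur there: P(S_7 ≤ t) = P(N ≥ 7) = 1 − P(N ≤ 6) ≈ 0.7932.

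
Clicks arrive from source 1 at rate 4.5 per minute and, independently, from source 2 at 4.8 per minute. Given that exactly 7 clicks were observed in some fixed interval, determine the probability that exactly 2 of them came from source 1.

0.1801

Given the total, each event is independently from source 1 with probability p = λ_1/(λ_1+λ_2) = 4.5/9.3 ≈ 0.4839.
So K ~ Binomial(7, 4.5/9.3): P(K = 2) = C(7,2) · (4.5/9.3)^2 · (4.8/9.3)^5 ≈ 0.1801.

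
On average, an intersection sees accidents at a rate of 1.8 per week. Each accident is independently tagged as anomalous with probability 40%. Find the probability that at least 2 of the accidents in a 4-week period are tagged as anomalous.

0.7822

Thinning: the accidents that are tagged as anomalous themselves form a Poisson process with rate 0.4 × 1.8 = 0.72 per week.
Over the interval, μ = 0.72 × 4 = 2.88 (a 4-week period = 4 weeks).
P(N ≥ 2) = 1 − P(N ≤ 1) ≈ 0.7822.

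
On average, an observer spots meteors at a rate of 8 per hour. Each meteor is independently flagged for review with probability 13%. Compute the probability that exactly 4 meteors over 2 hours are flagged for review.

Thinning: the meteors that are flagged for review themselves form a Poisson process with rate 0.13 × 8 = 1.04 per hour.
Over the interval, μ = 1.04 × 2 = 2.08 (2 hours).
P(N = 4) = e^(−2.08) · 2.08^4/4! ≈ 0.0974.

0.0974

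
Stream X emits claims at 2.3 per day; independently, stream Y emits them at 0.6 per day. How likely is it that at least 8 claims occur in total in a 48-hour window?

Independent Poisson processes superpose: combined rate λ = 2.3 + 0.6 = 2.9 per day.
Over the interval, μ = 2.9 × 2 = 5.8 (a 48-hour window = 2 days).
P(N ≥ 8) = 1 − P(N ≤ 7) ≈ 0.2290.

0.2290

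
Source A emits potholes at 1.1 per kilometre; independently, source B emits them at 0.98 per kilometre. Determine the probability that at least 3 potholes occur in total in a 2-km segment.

0.7844

Independent Poisson processes superpose: combined rate λ = 1.1 + 0.98 = 2.08 per kilometre.
Over the interval, μ = 2.08 × 2 = 4.16 (a 2-km segment = 2 kilometres).
P(N ≥ 3) = 1 − P(N ≤ 2) ≈ 0.7844.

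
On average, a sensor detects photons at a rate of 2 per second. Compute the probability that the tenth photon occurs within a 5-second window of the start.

0.5421

Over the interval, μ = 2 × 5 = 10 (a 5-second window = 5 seconds).
The tenth arrival falls in the interval iff at least 10 events occur there: P(S_10 ≤ t) = P(N ≥ 10) = 1 − P(N ≤ 9) ≈ 0.5421.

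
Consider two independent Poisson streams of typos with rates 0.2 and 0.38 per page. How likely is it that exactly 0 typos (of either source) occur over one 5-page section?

0.0550

Independent Poisson processes superpose: combined rate λ = 0.2 + 0.38 = 0.58 per page.
Over the interval, μ = 0.58 × 5 = 2.9 (a 5-page section = 5 pages).
P(N = 0) = e^(−2.9) · 2.9^0/0! ≈ 0.0550.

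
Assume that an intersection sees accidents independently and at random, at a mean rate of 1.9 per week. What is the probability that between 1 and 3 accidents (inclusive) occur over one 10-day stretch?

Over the interval, μ = 1.9 × 10/7 ≈ 2.71429 (a 10-day stretch = 10/7 weeks).
P(1 ≤ N ≤ 3) = Σ_{j=1}^{3} e^(−2.71429) · 2.71429^j/j! ≈ 0.6447.

0.6447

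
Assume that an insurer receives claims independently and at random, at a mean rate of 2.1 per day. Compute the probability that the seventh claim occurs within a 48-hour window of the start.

0.1325

Over the interval, μ = 2.1 × 2 = 4.2 (a 48-hour window = 2 days).
The seventh arrival falls in the interval iff at least 7 events occur there: P(S_7 ≤ t) = P(N ≥ 7) = 1 − P(N ≤ 6) ≈ 0.1325.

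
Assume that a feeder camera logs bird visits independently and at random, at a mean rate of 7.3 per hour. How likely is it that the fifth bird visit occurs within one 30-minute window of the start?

0.3031

Over the interval, μ = 7.3 × 0.5 = 3.65 (a 30-minute window = 0.5 hours).
The fifth arrival falls in the interval iff at least 5 events occur there: P(S_5 ≤ t) = P(N ≥ 5) = 1 − P(N ≤ 4) ≈ 0.3031.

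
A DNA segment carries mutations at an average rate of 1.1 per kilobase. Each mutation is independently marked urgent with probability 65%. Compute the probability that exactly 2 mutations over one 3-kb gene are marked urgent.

0.2693

Thinning: the mutations that are marked urgent themselves form a Poisson process with rate 0.65 × 1.1 = 0.715 per kilobase.
Over the interval, μ = 0.715 × 3 = 2.145 (a 3-kb gene = 3 kilobases).
P(N = 2) = e^(−2.145) · 2.145^2/2! ≈ 0.2693.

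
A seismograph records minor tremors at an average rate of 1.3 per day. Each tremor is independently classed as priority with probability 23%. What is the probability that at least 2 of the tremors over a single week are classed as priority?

0.6186

Thinning: the tremors that are classed as priority themselves form a Poisson process with rate 0.23 × 1.3 = 0.299 per day.
Over the interval, μ = 0.299 × 7 = 2.093 (a week = 7 days).
P(N ≥ 2) = 1 − P(N ≤ 1) ≈ 0.6186.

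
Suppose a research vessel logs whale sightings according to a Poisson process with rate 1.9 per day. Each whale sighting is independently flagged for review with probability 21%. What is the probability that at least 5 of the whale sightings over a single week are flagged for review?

Thinning: the whale sightings that are flagged for review themselves form a Poisson process with rate 0.21 × 1.9 = 0.399 per day.
Over the interval, μ = 0.399 × 7 = 2.793 (a week = 7 days).
P(N ≥ 5) = 1 − P(N ≤ 4) ≈ 0.1512.

0.1512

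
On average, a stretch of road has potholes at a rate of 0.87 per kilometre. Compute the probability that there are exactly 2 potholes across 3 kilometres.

Over the interval, μ = 0.87 × 3 = 2.61 (3 kilometres).
P(N = 2) = e^(−μ) μ^2/2! = e^(−2.61) · 2.61^2/2 ≈ 0.2505.

0.2505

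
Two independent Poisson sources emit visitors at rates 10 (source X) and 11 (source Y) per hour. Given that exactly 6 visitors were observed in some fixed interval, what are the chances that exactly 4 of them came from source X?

0.2116

Given the total, each event is independently from source X with probability p = λ_X/(λ_X+λ_Y) = 10/21 ≈ 0.4762.
So K ~ Binomial(6, 10/21): P(K = 4) = C(6,4) · (10/21)^4 · (11/21)^2 ≈ 0.2116.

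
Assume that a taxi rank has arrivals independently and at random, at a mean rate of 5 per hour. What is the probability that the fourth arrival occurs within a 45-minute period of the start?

0.5162

Over the interval, μ = 5 × 0.75 = 3.75 (a 45-minute period = 0.75 hours).
The fourth arrival falls in the interval iff at least 4 events occur there: P(S_4 ≤ t) = P(N ≥ 4) = 1 − P(N ≤ 3) ≈ 0.5162.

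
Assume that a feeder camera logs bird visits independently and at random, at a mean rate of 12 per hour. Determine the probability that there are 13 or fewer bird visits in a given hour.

0.6815

With mean μ = 12 per hour,
P(N ≤ 13) = Σ_{j=0}^{13} e^(−μ) μ^j/j! ≈ 0.6815.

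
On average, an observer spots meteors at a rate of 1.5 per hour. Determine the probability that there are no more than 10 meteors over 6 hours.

Over the interval, μ = 1.5 × 6 = 9 (6 hours).
P(N ≤ 10) = Σ_{j=0}^{10} e^(−μ) μ^j/j! ≈ 0.7060.

0.7060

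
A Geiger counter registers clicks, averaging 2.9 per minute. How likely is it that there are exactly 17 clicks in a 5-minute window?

0.0785

Over the interval, μ = 2.9 × 5 = 14.5 (a 5-minute window = 5 minutes).
P(N = 17) = e^(−μ) μ^17/17! = e^(−14.5) · 14.5^17/355687428096000 ≈ 0.0785.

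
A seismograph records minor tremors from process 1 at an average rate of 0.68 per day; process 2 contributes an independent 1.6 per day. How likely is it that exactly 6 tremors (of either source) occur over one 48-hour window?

0.1306

Independent Poisson processes superpose: combined rate λ = 0.68 + 1.6 = 2.28 per day.
Over the interval, μ = 2.28 × 2 = 4.56 (a 48-hour window = 2 days).
P(N = 6) = e^(−4.56) · 4.56^6/6! ≈ 0.1306.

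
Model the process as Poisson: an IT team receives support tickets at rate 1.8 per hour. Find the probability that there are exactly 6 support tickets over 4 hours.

0.1445

Over the interval, μ = 1.8 × 4 = 7.2 (4 hours).
P(N = 6) = e^(−μ) μ^6/6! = e^(−7.2) · 7.2^6/720 ≈ 0.1445.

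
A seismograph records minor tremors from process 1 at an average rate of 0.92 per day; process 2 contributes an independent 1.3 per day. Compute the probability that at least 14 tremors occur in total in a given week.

0.6865

Independent Poisson processes superpose: combined rate λ = 0.92 + 1.3 = 2.22 per day.
Over the interval, μ = 2.22 × 7 = 15.54 (a week = 7 days).
P(N ≥ 14) = 1 − P(N ≤ 13) ≈ 0.6865.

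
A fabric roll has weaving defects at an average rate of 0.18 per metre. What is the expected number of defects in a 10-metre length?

E[N] = λt = 0.18 × 10 = 1.8 (a 10-metre length = 10 metres).

1.8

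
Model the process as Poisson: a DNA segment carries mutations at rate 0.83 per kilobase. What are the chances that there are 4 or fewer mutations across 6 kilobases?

Over the interval, μ = 0.83 × 6 = 4.98 (6 kilobases).
P(N ≤ 4) = Σ_{j=0}^{4} e^(−μ) μ^j/j! ≈ 0.4440.

0.4440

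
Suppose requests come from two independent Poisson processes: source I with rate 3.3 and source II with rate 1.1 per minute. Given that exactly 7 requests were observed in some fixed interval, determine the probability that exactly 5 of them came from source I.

Given the total, each event is independently from source I with probability p = λ_I/(λ_I+λ_II) = 3.3/4.4 = 0.7500.
So K ~ Binomial(7, 3.3/4.4): P(K = 5) = C(7,5) · (3.3/4.4)^5 · (1.1/4.4)^2 ≈ 0.3115.

0.3115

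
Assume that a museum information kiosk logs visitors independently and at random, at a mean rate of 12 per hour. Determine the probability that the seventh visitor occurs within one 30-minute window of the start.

Over the interval, μ = 12 × 0.5 = 6 (a 30-minute window = 0.5 hours).
The seventh arrival falls in the interval iff at least 7 events occur there: P(S_7 ≤ t) = P(N ≥ 7) = 1 − P(N ≤ 6) ≈ 0.3937.

0.3937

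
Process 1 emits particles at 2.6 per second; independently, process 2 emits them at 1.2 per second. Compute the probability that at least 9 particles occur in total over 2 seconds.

0.3518

Independent Poisson processes superpose: combined rate λ = 2.6 + 1.2 = 3.8 per second.
Over the interval, μ = 3.8 × 2 = 7.6 (2 seconds).
P(N ≥ 9) = 1 − P(N ≤ 8) ≈ 0.3518.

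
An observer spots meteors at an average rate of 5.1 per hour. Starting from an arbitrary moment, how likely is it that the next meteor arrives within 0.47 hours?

0.9090

Inter-arrival times are exponential with rate λ = 5.1 per hour.
P(T ≤ 0.47) = 1 − e^(−λt) = 1 − e^(−5.1 × 0.47) = 1 − e^(−2.397) ≈ 0.9090.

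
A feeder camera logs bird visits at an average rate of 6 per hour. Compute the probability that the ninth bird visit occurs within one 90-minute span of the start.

0.5443

Over the interval, μ = 6 × 1.5 = 9 (a 90-minute span = 1.5 hours).
The ninth arrival falls in the interval iff at least 9 events occur there: P(S_9 ≤ t) = P(N ≥ 9) = 1 − P(N ≤ 8) ≈ 0.5443.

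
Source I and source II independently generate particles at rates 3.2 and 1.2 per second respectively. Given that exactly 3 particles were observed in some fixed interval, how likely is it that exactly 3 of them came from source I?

0.3847

Given the total, each event is independently from source I with probability p = λ_I/(λ_I+λ_II) = 3.2/4.4 ≈ 0.7273.
So K ~ Binomial(3, 3.2/4.4): P(K = 3) = C(3,3) · (3.2/4.4)^3 · (1.2/4.4)^0 ≈ 0.3847.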